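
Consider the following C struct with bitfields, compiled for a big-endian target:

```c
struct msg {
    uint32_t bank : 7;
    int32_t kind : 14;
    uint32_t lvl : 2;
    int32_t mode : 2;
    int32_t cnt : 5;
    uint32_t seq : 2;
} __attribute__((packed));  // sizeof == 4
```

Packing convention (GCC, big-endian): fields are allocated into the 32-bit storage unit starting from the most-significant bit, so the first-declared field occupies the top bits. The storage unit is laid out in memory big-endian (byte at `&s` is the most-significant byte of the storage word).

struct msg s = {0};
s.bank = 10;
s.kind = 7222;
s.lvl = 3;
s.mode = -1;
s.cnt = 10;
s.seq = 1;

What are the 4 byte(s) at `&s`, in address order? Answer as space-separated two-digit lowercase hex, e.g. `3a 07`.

bank:7 = 10 → 0xa << 25 → word 0x14000000
kind:14 = 7222 → 0x1c36 << 11 → word 0x14e1b000
lvl:2 = 3 → 0x3 << 9 → word 0x14e1b600
mode:2 = -1 → 0x3 << 7 → word 0x14e1b780
cnt:5 = 10 → 0xa << 2 → word 0x14e1b7a8
seq:2 = 1 → 0x1 << 0 → word 0x14e1b7a9
word = 0x14e1b7a9 → big-endian bytes:
  [0]=0x14  [1]=0xe1  [2]=0xb7  [3]=0xa9

14 e1 b7 a9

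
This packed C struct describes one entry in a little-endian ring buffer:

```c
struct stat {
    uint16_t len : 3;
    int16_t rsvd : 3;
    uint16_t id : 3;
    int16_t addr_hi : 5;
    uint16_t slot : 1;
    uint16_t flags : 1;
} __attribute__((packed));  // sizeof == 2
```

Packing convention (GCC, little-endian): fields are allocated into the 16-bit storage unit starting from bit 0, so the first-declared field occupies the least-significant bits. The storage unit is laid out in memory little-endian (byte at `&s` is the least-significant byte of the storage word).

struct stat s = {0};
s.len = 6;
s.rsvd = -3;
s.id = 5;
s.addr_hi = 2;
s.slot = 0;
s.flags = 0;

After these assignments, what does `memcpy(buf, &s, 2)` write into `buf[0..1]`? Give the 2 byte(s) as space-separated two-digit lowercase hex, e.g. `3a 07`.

len:3 = 6 → 0x6 << 0 → word 0x0006
rsvd:3 = -3 → 0x5 << 3 → word 0x002e
id:3 = 5 → 0x5 << 6 → word 0x016e
addr_hi:5 = 2 → 0x2 << 9 → word 0x056e
slot:1 = 0 → 0x0 << 14 → word 0x056e
flags:1 = 0 → 0x0 << 15 → word 0x056e
word = 0x056e → little-endian bytes:
  [0]=0x6e  [1]=0x05

6e 05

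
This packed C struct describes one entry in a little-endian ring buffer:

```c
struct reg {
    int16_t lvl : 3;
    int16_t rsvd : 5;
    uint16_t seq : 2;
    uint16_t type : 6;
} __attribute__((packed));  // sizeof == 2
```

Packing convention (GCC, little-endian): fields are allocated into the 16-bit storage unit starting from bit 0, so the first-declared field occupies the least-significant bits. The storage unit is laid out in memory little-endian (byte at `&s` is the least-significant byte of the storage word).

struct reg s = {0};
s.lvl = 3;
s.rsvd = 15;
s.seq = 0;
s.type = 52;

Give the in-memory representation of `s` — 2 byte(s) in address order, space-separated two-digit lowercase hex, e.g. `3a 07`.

[0+:3] lvl=3 & 0x7 = 0x3; word=0x0003
[3+:5] rsvd=15 & 0x1f = 0xf; word=0x007b
[8+:2] seq=0 & 0x3 = 0x0; word=0x007b
[10+:6] type=52 & 0x3f = 0x34; word=0xd07b
word = 0xd07b → little-endian bytes:
  [0]=0x7b  [1]=0xd0

7b d0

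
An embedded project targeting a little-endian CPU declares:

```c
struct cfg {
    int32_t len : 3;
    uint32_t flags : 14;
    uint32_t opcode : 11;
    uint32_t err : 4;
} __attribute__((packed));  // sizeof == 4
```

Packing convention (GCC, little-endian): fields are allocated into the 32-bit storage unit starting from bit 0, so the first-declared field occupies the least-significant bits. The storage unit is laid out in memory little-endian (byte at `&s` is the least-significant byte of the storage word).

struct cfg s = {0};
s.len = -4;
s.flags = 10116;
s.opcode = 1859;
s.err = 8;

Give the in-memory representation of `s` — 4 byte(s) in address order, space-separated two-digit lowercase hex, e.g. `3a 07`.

24 3c 87 8e

len:3 = -4 → 0x4 << 0 → word 0x00000004
flags:14 = 10116 → 0x2784 << 3 → word 0x00013c24
opcode:11 = 1859 → 0x743 << 17 → word 0x0e873c24
err:4 = 8 → 0x8 << 28 → word 0x8e873c24
word = 0x8e873c24 → little-endian bytes:
  [0]=0x24  [1]=0x3c  [2]=0x87  [3]=0x8e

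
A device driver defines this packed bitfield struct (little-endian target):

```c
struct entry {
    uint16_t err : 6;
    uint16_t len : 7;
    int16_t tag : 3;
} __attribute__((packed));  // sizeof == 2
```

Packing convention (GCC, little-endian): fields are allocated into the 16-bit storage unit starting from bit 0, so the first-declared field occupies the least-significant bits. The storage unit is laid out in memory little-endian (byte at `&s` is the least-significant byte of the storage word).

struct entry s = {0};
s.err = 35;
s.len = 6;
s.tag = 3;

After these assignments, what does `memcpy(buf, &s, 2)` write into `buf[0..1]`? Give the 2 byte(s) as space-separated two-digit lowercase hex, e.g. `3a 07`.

err (6b) val=35 bits=0x23 at bit 0: 0x0023
len (7b) val=6 bits=0x6 at bit 6: 0x01a3
tag (3b) val=3 bits=0x3 at bit 13: 0x61a3
word = 0x61a3 → little-endian bytes:
  [0]=0xa3  [1]=0x61

a3 61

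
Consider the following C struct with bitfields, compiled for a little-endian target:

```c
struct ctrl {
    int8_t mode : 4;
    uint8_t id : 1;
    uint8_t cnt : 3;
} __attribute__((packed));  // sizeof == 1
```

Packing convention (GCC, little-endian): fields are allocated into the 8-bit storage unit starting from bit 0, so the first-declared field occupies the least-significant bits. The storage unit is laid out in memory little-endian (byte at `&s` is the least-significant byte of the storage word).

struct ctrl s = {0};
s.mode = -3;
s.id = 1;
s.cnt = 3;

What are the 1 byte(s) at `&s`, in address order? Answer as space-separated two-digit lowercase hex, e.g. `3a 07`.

[0+:4] mode=-3 & 0xf = 0xd; word=0x0d
[4+:1] id=1 & 0x1 = 0x1; word=0x1d
[5+:3] cnt=3 & 0x7 = 0x3; word=0x7d
word = 0x7d → little-endian bytes:
  [0]=0x7d

7d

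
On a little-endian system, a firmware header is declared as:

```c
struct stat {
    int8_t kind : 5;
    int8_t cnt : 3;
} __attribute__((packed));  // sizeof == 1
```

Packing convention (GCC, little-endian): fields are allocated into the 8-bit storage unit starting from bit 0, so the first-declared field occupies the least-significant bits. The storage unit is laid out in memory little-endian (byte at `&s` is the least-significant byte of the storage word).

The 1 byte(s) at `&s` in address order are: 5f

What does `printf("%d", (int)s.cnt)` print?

2

[0]=0x5f (little-endian) → word 0x5f
kind [0+:5] = (word>>0) & 0x1f = 31
cnt [5+:3] = (word>>5) & 0x7 = 2  ←
cnt signed 3b, MSB=0: value = 2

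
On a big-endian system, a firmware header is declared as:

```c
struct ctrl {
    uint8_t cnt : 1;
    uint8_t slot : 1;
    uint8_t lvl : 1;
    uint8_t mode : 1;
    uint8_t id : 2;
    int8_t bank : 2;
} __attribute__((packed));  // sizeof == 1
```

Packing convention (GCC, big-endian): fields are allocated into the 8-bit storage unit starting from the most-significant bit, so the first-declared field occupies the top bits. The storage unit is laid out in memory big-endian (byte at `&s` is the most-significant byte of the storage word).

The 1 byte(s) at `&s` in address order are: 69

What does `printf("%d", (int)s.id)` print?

[0]=0x69 (big-endian) → word 0x69
cnt:1 @ bit 7 → (0x69>>7)&0x1 = 0x0
slot:1 @ bit 6 → (0x69>>6)&0x1 = 0x1
lvl:1 @ bit 5 → (0x69>>5)&0x1 = 0x1
mode:1 @ bit 4 → (0x69>>4)&0x1 = 0x0
id:2 @ bit 2 → (0x69>>2)&0x3 = 0x2  ←
bank:2 @ bit 0 → (0x69>>0)&0x3 = 0x1

2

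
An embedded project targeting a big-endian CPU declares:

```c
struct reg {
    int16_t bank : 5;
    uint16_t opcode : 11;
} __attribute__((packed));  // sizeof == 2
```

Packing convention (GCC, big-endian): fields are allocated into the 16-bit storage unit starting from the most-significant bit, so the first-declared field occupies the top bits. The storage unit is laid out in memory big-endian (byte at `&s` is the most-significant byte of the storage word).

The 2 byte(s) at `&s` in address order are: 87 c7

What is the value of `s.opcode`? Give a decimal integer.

1991

[0]=0x87 [1]=0xc7 (big-endian) → word 0x87c7
bank:5 @ bit 11 → (0x87c7>>11)&0x1f = 0x10
opcode:11 @ bit 0 → (0x87c7>>0)&0x7ff = 0x7c7  ←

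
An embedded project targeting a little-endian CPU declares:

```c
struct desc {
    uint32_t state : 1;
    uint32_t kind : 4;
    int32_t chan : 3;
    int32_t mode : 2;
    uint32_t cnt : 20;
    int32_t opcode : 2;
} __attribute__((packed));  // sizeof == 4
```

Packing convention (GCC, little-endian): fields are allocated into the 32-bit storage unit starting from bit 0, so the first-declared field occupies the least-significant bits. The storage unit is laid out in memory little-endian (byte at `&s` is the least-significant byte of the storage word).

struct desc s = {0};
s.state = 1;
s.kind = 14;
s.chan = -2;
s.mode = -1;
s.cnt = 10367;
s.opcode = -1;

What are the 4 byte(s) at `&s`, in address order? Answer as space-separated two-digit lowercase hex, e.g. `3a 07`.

dd ff a1 c0

[0+:1] state=1 & 0x1 = 0x1; word=0x00000001
[1+:4] kind=14 & 0xf = 0xe; word=0x0000001d
[5+:3] chan=-2 & 0x7 = 0x6; word=0x000000dd
[8+:2] mode=-1 & 0x3 = 0x3; word=0x000003dd
[10+:20] cnt=10367 & 0xfffff = 0x287f; word=0x00a1ffdd
[30+:2] opcode=-1 & 0x3 = 0x3; word=0xc0a1ffdd
word = 0xc0a1ffdd → little-endian bytes:
  [0]=0xdd  [1]=0xff  [2]=0xa1  [3]=0xc0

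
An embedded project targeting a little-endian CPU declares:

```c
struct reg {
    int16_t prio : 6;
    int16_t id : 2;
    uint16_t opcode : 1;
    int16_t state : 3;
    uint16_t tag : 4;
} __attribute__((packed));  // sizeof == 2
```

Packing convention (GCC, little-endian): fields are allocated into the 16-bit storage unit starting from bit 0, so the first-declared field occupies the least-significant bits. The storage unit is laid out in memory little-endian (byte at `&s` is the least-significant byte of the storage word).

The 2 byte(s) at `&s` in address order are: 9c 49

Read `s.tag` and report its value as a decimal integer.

[0]=0x9c [1]=0x49 (little-endian) → word 0x499c
prio [0+:6] = (word>>0) & 0x3f = 28
id [6+:2] = (word>>6) & 0x3 = 2
opcode [8+:1] = (word>>8) & 0x1 = 1
state [9+:3] = (word>>9) & 0x7 = 4
tag [12+:4] = (word>>12) & 0xf = 4  ←

4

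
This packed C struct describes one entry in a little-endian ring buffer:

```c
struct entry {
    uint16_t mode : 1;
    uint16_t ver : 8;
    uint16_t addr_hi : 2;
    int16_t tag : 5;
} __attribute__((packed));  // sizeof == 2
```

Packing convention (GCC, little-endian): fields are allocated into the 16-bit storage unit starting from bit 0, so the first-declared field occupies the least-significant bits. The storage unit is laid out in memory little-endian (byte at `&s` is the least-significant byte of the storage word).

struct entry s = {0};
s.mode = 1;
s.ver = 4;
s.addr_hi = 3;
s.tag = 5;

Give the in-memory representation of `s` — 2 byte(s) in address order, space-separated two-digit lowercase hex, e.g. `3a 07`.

09 2e

[0+:1] mode=1 & 0x1 = 0x1; word=0x0001
[1+:8] ver=4 & 0xff = 0x4; word=0x0009
[9+:2] addr_hi=3 & 0x3 = 0x3; word=0x0609
[11+:5] tag=5 & 0x1f = 0x5; word=0x2e09
word = 0x2e09 → little-endian bytes:
  [0]=0x09  [1]=0x2e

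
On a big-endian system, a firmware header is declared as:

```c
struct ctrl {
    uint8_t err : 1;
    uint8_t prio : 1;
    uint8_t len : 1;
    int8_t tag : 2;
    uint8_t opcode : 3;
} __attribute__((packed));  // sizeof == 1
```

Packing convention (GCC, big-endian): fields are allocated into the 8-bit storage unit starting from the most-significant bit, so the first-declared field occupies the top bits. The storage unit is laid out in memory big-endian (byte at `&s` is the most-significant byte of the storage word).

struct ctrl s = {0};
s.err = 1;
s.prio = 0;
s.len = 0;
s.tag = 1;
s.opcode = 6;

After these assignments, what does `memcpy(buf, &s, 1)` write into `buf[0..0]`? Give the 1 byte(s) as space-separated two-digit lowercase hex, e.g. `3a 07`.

err (1b) val=1 bits=0x1 at bit 7: 0x80
prio (1b) val=0 bits=0x0 at bit 6: 0x80
len (1b) val=0 bits=0x0 at bit 5: 0x80
tag (2b) val=1 bits=0x1 at bit 3: 0x88
opcode (3b) val=6 bits=0x6 at bit 0: 0x8e
word = 0x8e → big-endian bytes:
  [0]=0x8e

8e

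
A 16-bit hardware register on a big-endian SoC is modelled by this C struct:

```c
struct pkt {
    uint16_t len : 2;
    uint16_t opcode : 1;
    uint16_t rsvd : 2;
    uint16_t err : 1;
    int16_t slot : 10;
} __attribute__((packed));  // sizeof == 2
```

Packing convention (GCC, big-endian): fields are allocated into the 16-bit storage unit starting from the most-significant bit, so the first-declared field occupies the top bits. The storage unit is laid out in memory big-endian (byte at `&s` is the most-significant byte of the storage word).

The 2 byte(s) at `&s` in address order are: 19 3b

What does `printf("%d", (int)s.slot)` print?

315

[0]=0x19 [1]=0x3b (big-endian) → word 0x193b
len [14+:2] = (word>>14) & 0x3 = 0
opcode [13+:1] = (word>>13) & 0x1 = 0
rsvd [11+:2] = (word>>11) & 0x3 = 3
err [10+:1] = (word>>10) & 0x1 = 0
slot [0+:10] = (word>>0) & 0x3ff = 315  ←
slot signed 10b, MSB=0: value = 315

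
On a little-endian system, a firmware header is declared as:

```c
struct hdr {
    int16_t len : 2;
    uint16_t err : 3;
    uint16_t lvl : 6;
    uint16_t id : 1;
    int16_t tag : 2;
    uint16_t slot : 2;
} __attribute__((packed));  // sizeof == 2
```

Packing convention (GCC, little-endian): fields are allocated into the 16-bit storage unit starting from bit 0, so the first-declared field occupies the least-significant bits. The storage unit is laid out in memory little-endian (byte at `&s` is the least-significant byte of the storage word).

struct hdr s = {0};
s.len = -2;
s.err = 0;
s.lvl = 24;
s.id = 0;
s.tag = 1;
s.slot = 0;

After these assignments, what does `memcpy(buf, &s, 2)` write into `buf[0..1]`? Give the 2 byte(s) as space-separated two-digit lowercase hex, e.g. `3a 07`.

02 13

len:2 = -2 → 0x2 << 0 → word 0x0002
err:3 = 0 → 0x0 << 2 → word 0x0002
lvl:6 = 24 → 0x18 << 5 → word 0x0302
id:1 = 0 → 0x0 << 11 → word 0x0302
tag:2 = 1 → 0x1 << 12 → word 0x1302
slot:2 = 0 → 0x0 << 14 → word 0x1302
word = 0x1302 → little-endian bytes:
  [0]=0x02  [1]=0x13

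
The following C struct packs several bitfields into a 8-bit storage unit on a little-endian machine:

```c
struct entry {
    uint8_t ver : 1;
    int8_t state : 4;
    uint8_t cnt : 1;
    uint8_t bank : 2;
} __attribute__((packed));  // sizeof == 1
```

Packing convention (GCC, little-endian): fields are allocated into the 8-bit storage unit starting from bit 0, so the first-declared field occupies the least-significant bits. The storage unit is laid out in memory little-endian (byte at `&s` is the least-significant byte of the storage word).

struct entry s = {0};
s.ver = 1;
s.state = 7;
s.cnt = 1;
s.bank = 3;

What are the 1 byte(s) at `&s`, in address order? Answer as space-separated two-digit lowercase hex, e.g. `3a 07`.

ver (1b) val=1 bits=0x1 at bit 0: 0x01
state (4b) val=7 bits=0x7 at bit 1: 0x0f
cnt (1b) val=1 bits=0x1 at bit 5: 0x2f
bank (2b) val=3 bits=0x3 at bit 6: 0xef
word = 0xef → little-endian bytes:
  [0]=0xef

ef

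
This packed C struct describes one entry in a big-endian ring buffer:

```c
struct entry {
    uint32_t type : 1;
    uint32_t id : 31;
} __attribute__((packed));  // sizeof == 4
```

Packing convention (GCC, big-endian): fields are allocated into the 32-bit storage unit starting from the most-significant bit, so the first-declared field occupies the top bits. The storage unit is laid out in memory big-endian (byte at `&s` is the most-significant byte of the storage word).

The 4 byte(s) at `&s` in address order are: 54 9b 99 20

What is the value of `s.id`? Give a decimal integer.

1419483424

[0]=0x54 [1]=0x9b [2]=0x99 [3]=0x20 (big-endian) → word 0x549b9920
type:1 @ bit 31 → (0x549b9920>>31)&0x1 = 0x0
id:31 @ bit 0 → (0x549b9920>>0)&0x7fffffff = 0x549b9920  ←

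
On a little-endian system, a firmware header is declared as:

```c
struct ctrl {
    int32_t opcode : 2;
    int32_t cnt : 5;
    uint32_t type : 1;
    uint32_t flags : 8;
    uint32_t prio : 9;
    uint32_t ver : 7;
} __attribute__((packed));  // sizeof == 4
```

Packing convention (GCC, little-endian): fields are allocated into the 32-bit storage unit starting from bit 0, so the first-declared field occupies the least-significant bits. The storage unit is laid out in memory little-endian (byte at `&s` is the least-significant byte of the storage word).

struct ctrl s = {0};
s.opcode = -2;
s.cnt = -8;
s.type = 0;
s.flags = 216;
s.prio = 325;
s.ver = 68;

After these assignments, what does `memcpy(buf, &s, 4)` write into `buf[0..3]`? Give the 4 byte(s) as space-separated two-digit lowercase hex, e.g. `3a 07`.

opcode:2 = -2 → 0x2 << 0 → word 0x00000002
cnt:5 = -8 → 0x18 << 2 → word 0x00000062
type:1 = 0 → 0x0 << 7 → word 0x00000062
flags:8 = 216 → 0xd8 << 8 → word 0x0000d862
prio:9 = 325 → 0x145 << 16 → word 0x0145d862
ver:7 = 68 → 0x44 << 25 → word 0x8945d862
word = 0x8945d862 → little-endian bytes:
  [0]=0x62  [1]=0xd8  [2]=0x45  [3]=0x89

62 d8 45 89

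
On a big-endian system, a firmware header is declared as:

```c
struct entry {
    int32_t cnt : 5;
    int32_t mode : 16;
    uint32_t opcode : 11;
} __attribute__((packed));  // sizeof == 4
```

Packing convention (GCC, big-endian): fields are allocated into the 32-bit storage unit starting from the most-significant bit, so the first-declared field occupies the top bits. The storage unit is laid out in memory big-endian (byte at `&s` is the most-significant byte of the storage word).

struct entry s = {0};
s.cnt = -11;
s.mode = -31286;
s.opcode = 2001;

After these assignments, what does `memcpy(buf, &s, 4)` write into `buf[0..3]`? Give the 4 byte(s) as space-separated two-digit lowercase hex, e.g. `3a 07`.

cnt (5b) val=-11 bits=0x15 at bit 27: 0xa8000000
mode (16b) val=-31286 bits=0x85ca at bit 11: 0xac2e5000
opcode (11b) val=2001 bits=0x7d1 at bit 0: 0xac2e57d1
word = 0xac2e57d1 → big-endian bytes:
  [0]=0xac  [1]=0x2e  [2]=0x57  [3]=0xd1

ac 2e 57 d1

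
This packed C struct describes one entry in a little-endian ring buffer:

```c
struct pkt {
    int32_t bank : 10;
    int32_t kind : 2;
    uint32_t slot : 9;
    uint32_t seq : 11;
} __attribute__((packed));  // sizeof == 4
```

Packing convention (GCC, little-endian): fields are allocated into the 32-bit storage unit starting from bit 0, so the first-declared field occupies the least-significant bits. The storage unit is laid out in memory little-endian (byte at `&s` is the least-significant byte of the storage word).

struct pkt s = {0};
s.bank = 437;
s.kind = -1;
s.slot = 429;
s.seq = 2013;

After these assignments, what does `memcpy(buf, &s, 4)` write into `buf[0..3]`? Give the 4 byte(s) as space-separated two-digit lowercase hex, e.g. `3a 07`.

bank:10 = 437 → 0x1b5 << 0 → word 0x000001b5
kind:2 = -1 → 0x3 << 10 → word 0x00000db5
slot:9 = 429 → 0x1ad << 12 → word 0x001addb5
seq:11 = 2013 → 0x7dd << 21 → word 0xfbbaddb5
word = 0xfbbaddb5 → little-endian bytes:
  [0]=0xb5  [1]=0xdd  [2]=0xba  [3]=0xfb

b5 dd ba fb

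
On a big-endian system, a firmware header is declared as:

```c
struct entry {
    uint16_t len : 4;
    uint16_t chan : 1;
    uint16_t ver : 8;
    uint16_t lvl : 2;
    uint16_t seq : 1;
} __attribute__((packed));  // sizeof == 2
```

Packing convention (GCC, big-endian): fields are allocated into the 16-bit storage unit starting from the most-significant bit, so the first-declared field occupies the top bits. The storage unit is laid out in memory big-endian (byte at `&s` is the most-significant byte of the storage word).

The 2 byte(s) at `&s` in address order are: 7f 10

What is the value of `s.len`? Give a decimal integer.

[0]=0x7f [1]=0x10 (big-endian) → word 0x7f10
len [12+:4] = (word>>12) & 0xf = 7  ←
chan [11+:1] = (word>>11) & 0x1 = 1
ver [3+:8] = (word>>3) & 0xff = 226
lvl [1+:2] = (word>>1) & 0x3 = 0
seq [0+:1] = (word>>0) & 0x1 = 0

7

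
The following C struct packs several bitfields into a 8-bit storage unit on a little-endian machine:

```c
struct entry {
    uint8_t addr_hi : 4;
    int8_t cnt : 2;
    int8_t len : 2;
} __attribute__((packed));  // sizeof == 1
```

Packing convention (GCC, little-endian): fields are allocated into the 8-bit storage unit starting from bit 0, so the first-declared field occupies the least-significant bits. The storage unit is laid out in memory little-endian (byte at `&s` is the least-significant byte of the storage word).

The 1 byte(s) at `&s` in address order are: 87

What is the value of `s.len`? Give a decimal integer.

[0]=0x87 (little-endian) → word 0x87
addr_hi [0+:4] = (word>>0) & 0xf = 7
cnt [4+:2] = (word>>4) & 0x3 = 0
len [6+:2] = (word>>6) & 0x3 = 2  ←
len signed 2b, MSB=1: 2 - 4 = -2

-2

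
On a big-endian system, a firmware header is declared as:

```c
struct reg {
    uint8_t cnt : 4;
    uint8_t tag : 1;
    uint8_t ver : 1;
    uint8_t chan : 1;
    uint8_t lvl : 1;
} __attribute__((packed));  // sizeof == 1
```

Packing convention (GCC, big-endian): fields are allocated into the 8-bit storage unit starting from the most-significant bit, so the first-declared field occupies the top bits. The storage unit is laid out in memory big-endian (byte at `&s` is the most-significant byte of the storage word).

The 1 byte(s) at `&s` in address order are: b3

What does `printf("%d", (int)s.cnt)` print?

11

[0]=0xb3 (big-endian) → word 0xb3
cnt:4 @ bit 4 → (0xb3>>4)&0xf = 0xb  ←
tag:1 @ bit 3 → (0xb3>>3)&0x1 = 0x0
ver:1 @ bit 2 → (0xb3>>2)&0x1 = 0x0
chan:1 @ bit 1 → (0xb3>>1)&0x1 = 0x1
lvl:1 @ bit 0 → (0xb3>>0)&0x1 = 0x1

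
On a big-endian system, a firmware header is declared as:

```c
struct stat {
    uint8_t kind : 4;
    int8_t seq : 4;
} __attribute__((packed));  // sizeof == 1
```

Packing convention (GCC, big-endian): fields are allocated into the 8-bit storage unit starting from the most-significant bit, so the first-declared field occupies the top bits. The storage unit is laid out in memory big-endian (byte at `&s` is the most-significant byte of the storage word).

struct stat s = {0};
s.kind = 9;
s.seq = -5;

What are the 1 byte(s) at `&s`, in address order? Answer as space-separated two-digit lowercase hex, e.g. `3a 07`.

[4+:4] kind=9 & 0xf = 0x9; word=0x90
[0+:4] seq=-5 & 0xf = 0xb; word=0x9b
word = 0x9b → big-endian bytes:
  [0]=0x9b

9b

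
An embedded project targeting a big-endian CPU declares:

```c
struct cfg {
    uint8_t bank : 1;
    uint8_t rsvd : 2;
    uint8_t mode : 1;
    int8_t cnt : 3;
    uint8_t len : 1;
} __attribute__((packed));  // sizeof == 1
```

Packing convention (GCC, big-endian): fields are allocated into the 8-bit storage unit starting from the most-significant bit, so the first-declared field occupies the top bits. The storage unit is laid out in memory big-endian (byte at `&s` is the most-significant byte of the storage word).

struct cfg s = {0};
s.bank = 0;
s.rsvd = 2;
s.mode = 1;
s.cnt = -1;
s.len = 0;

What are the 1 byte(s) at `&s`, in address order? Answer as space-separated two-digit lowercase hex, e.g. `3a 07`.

5e

bank (1b) val=0 bits=0x0 at bit 7: 0x00
rsvd (2b) val=2 bits=0x2 at bit 5: 0x40
mode (1b) val=1 bits=0x1 at bit 4: 0x50
cnt (3b) val=-1 bits=0x7 at bit 1: 0x5e
len (1b) val=0 bits=0x0 at bit 0: 0x5e
word = 0x5e → big-endian bytes:
  [0]=0x5e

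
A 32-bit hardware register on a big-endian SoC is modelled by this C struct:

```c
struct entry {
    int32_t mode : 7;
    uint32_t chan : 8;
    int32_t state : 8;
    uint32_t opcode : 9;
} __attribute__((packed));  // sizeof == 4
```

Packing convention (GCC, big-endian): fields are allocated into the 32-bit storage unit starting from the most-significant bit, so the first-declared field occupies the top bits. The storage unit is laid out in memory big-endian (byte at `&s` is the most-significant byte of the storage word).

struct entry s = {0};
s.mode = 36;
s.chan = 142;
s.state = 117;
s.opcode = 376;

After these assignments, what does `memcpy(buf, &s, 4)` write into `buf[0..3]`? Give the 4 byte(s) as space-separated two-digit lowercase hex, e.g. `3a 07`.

49 1c eb 78

mode:7 = 36 → 0x24 << 25 → word 0x48000000
chan:8 = 142 → 0x8e << 17 → word 0x491c0000
state:8 = 117 → 0x75 << 9 → word 0x491cea00
opcode:9 = 376 → 0x178 << 0 → word 0x491ceb78
word = 0x491ceb78 → big-endian bytes:
  [0]=0x49  [1]=0x1c  [2]=0xeb  [3]=0x78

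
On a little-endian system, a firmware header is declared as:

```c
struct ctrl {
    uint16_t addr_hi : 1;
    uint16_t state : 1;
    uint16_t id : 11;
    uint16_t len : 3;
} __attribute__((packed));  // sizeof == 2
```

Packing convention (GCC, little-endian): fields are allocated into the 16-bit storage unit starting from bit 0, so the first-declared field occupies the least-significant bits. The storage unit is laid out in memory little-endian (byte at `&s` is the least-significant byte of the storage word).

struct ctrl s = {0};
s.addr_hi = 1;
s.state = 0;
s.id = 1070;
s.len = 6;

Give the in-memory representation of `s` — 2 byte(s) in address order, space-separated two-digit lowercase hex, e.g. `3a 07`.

[0+:1] addr_hi=1 & 0x1 = 0x1; word=0x0001
[1+:1] state=0 & 0x1 = 0x0; word=0x0001
[2+:11] id=1070 & 0x7ff = 0x42e; word=0x10b9
[13+:3] len=6 & 0x7 = 0x6; word=0xd0b9
word = 0xd0b9 → little-endian bytes:
  [0]=0xb9  [1]=0xd0

b9 d0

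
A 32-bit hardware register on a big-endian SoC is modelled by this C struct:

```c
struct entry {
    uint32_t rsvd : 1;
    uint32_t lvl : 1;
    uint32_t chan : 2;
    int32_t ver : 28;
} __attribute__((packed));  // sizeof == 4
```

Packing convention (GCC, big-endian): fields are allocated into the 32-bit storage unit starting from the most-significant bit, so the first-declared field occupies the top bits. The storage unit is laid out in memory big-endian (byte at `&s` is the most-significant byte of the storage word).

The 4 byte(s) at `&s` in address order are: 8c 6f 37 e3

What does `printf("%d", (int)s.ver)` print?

[0]=0x8c [1]=0x6f [2]=0x37 [3]=0xe3 (big-endian) → word 0x8c6f37e3
rsvd [31+:1] = (word>>31) & 0x1 = 1
lvl [30+:1] = (word>>30) & 0x1 = 0
chan [28+:2] = (word>>28) & 0x3 = 0
ver [0+:28] = (word>>0) & 0xfffffff = 208615395  ←
ver signed 28b, MSB=1: 208615395 - 268435456 = -59820061

-59820061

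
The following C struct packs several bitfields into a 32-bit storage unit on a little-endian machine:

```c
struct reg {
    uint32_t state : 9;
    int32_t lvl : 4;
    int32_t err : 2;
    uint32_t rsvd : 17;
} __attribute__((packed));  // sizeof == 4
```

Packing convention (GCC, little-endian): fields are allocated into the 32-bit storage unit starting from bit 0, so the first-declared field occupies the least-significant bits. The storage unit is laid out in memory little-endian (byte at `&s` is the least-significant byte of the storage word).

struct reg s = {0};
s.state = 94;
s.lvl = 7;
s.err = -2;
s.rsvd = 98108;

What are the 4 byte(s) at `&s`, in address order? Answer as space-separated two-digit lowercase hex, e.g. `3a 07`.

state (9b) val=94 bits=0x5e at bit 0: 0x0000005e
lvl (4b) val=7 bits=0x7 at bit 9: 0x00000e5e
err (2b) val=-2 bits=0x2 at bit 13: 0x00004e5e
rsvd (17b) val=98108 bits=0x17f3c at bit 15: 0xbf9e4e5e
word = 0xbf9e4e5e → little-endian bytes:
  [0]=0x5e  [1]=0x4e  [2]=0x9e  [3]=0xbf

5e 4e 9e bf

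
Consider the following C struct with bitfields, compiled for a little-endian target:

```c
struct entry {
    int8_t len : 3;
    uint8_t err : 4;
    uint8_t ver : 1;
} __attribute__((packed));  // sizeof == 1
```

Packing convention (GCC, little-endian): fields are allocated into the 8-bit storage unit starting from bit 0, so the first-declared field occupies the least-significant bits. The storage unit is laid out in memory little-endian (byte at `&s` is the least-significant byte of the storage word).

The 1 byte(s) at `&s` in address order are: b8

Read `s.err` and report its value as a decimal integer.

7

[0]=0xb8 (little-endian) → word 0xb8
len [0+:3] = (word>>0) & 0x7 = 0
err [3+:4] = (word>>3) & 0xf = 7  ←
ver [7+:1] = (word>>7) & 0x1 = 1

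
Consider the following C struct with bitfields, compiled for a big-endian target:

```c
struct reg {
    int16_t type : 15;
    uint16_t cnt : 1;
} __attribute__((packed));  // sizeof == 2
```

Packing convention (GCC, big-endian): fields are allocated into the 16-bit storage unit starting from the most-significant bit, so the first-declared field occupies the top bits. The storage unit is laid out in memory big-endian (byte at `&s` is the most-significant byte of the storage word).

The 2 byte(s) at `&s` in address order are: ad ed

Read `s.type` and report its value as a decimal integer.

[0]=0xad [1]=0xed (big-endian) → word 0xaded
type [1+:15] = (word>>1) & 0x7fff = 22262  ←
cnt [0+:1] = (word>>0) & 0x1 = 1
type signed 15b, MSB=1: 22262 - 32768 = -10506

-10506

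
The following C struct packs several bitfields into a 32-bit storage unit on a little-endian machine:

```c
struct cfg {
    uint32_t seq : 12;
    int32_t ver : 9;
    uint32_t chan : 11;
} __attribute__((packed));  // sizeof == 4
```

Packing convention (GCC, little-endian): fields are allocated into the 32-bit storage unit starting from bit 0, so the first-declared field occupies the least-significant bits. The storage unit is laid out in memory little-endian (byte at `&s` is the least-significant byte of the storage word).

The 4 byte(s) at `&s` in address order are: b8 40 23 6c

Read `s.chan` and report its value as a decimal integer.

865

[0]=0xb8 [1]=0x40 [2]=0x23 [3]=0x6c (little-endian) → word 0x6c2340b8
seq:12 @ bit 0 → (0x6c2340b8>>0)&0xfff = 0xb8
ver:9 @ bit 12 → (0x6c2340b8>>12)&0x1ff = 0x34
chan:11 @ bit 21 → (0x6c2340b8>>21)&0x7ff = 0x361  ←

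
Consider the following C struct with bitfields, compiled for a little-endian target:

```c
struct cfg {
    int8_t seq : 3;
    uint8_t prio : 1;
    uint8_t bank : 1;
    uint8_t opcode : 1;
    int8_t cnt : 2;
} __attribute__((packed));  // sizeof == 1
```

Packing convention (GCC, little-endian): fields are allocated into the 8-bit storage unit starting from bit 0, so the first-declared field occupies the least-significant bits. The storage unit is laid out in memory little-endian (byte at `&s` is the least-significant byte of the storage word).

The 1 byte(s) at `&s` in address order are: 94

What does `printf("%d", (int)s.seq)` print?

-4

[0]=0x94 (little-endian) → word 0x94
seq:3 @ bit 0 → (0x94>>0)&0x7 = 0x4  ←
prio:1 @ bit 3 → (0x94>>3)&0x1 = 0x0
bank:1 @ bit 4 → (0x94>>4)&0x1 = 0x1
opcode:1 @ bit 5 → (0x94>>5)&0x1 = 0x0
cnt:2 @ bit 6 → (0x94>>6)&0x3 = 0x2
seq signed 3b, MSB=1: 4 - 8 = -4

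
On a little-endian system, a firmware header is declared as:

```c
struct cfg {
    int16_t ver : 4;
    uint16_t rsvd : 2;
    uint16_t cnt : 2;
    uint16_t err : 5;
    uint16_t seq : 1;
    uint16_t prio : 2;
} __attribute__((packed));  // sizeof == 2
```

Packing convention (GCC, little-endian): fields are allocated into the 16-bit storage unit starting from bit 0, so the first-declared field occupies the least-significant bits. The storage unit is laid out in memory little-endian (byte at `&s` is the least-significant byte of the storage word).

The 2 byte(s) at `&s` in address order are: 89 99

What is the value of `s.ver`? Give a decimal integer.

-7

[0]=0x89 [1]=0x99 (little-endian) → word 0x9989
ver:4 @ bit 0 → (0x9989>>0)&0xf = 0x9  ←
rsvd:2 @ bit 4 → (0x9989>>4)&0x3 = 0x0
cnt:2 @ bit 6 → (0x9989>>6)&0x3 = 0x2
err:5 @ bit 8 → (0x9989>>8)&0x1f = 0x19
seq:1 @ bit 13 → (0x9989>>13)&0x1 = 0x0
prio:2 @ bit 14 → (0x9989>>14)&0x3 = 0x2
ver signed 4b, MSB=1: 9 - 16 = -7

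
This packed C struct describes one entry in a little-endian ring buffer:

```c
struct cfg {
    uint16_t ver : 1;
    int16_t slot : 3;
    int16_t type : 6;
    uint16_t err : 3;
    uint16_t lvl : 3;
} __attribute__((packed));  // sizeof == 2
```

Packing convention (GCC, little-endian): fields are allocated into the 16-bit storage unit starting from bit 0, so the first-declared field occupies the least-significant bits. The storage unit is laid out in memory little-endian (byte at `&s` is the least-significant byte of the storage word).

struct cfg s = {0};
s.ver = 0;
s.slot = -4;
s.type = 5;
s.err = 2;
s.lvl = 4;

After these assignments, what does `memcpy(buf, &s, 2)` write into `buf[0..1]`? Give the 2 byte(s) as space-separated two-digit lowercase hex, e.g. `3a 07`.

[0+:1] ver=0 & 0x1 = 0x0; word=0x0000
[1+:3] slot=-4 & 0x7 = 0x4; word=0x0008
[4+:6] type=5 & 0x3f = 0x5; word=0x0058
[10+:3] err=2 & 0x7 = 0x2; word=0x0858
[13+:3] lvl=4 & 0x7 = 0x4; word=0x8858
word = 0x8858 → little-endian bytes:
  [0]=0x58  [1]=0x88

58 88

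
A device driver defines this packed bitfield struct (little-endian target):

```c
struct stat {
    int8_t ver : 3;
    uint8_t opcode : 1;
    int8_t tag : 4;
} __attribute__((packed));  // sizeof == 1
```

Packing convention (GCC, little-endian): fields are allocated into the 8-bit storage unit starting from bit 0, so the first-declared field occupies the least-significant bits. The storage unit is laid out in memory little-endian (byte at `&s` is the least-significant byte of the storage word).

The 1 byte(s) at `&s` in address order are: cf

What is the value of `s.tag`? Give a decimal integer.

-4

[0]=0xcf (little-endian) → word 0xcf
ver:3 @ bit 0 → (0xcf>>0)&0x7 = 0x7
opcode:1 @ bit 3 → (0xcf>>3)&0x1 = 0x1
tag:4 @ bit 4 → (0xcf>>4)&0xf = 0xc  ←
tag signed 4b, MSB=1: 12 - 16 = -4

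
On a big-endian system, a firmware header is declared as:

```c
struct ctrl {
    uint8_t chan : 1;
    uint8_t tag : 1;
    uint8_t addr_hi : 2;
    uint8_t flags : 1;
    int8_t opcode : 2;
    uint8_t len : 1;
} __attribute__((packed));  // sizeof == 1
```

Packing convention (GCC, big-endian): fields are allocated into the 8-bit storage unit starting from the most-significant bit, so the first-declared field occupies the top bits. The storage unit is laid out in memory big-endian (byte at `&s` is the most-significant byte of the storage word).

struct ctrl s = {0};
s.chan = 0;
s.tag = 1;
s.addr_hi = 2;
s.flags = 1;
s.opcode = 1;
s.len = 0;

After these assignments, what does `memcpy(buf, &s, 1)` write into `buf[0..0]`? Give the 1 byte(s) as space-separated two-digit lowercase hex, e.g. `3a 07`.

[7+:1] chan=0 & 0x1 = 0x0; word=0x00
[6+:1] tag=1 & 0x1 = 0x1; word=0x40
[4+:2] addr_hi=2 & 0x3 = 0x2; word=0x60
[3+:1] flags=1 & 0x1 = 0x1; word=0x68
[1+:2] opcode=1 & 0x3 = 0x1; word=0x6a
[0+:1] len=0 & 0x1 = 0x0; word=0x6a
word = 0x6a → big-endian bytes:
  [0]=0x6a

6a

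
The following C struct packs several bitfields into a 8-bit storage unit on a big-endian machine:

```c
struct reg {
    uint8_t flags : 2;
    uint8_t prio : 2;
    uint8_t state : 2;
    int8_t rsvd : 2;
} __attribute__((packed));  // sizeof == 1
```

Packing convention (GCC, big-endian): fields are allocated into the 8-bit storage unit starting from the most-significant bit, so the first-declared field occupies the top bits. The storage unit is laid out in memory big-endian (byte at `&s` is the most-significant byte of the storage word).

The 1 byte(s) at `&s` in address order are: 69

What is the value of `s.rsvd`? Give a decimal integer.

[0]=0x69 (big-endian) → word 0x69
flags [6+:2] = (word>>6) & 0x3 = 1
prio [4+:2] = (word>>4) & 0x3 = 2
state [2+:2] = (word>>2) & 0x3 = 2
rsvd [0+:2] = (word>>0) & 0x3 = 1  ←
rsvd signed 2b, MSB=0: value = 1

1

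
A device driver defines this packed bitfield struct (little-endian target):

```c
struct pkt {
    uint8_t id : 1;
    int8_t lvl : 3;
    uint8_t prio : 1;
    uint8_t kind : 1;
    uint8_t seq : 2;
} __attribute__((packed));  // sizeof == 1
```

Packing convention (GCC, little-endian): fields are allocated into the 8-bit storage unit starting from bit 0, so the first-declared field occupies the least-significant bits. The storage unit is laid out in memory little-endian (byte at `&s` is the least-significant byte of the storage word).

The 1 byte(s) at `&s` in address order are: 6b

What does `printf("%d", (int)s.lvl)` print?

[0]=0x6b (little-endian) → word 0x6b
id:1 @ bit 0 → (0x6b>>0)&0x1 = 0x1
lvl:3 @ bit 1 → (0x6b>>1)&0x7 = 0x5  ←
prio:1 @ bit 4 → (0x6b>>4)&0x1 = 0x0
kind:1 @ bit 5 → (0x6b>>5)&0x1 = 0x1
seq:2 @ bit 6 → (0x6b>>6)&0x3 = 0x1
lvl signed 3b, MSB=1: 5 - 8 = -3

-3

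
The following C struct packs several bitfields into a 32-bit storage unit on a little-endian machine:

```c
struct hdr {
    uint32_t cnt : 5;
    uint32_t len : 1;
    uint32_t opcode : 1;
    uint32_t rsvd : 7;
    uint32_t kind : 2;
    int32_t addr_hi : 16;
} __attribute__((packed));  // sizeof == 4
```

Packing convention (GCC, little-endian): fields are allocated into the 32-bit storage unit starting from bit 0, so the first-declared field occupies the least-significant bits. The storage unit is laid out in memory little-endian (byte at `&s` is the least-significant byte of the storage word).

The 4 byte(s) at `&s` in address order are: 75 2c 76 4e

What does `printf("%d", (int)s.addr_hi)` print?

[0]=0x75 [1]=0x2c [2]=0x76 [3]=0x4e (little-endian) → word 0x4e762c75
cnt:5 @ bit 0 → (0x4e762c75>>0)&0x1f = 0x15
len:1 @ bit 5 → (0x4e762c75>>5)&0x1 = 0x1
opcode:1 @ bit 6 → (0x4e762c75>>6)&0x1 = 0x1
rsvd:7 @ bit 7 → (0x4e762c75>>7)&0x7f = 0x58
kind:2 @ bit 14 → (0x4e762c75>>14)&0x3 = 0x0
addr_hi:16 @ bit 16 → (0x4e762c75>>16)&0xffff = 0x4e76  ←
addr_hi signed 16b, MSB=0: value = 20086

20086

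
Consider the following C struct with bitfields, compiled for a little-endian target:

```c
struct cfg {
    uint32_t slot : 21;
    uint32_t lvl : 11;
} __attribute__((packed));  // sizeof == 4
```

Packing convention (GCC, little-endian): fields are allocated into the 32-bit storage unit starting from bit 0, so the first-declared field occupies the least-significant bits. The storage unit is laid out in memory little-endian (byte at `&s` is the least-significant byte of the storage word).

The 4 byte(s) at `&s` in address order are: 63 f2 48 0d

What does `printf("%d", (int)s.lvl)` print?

[0]=0x63 [1]=0xf2 [2]=0x48 [3]=0x0d (little-endian) → word 0x0d48f263
slot:21 @ bit 0 → (0x0d48f263>>0)&0x1fffff = 0x8f263
lvl:11 @ bit 21 → (0x0d48f263>>21)&0x7ff = 0x6a  ←

106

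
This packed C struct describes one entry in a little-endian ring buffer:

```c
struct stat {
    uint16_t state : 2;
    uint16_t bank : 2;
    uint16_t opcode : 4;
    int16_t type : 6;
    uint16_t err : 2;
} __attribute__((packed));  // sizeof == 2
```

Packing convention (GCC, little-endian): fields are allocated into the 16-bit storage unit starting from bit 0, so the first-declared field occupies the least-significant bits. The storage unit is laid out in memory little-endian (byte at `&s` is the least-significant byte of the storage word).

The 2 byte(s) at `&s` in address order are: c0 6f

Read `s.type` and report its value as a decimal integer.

[0]=0xc0 [1]=0x6f (little-endian) → word 0x6fc0
state [0+:2] = (word>>0) & 0x3 = 0
bank [2+:2] = (word>>2) & 0x3 = 0
opcode [4+:4] = (word>>4) & 0xf = 12
type [8+:6] = (word>>8) & 0x3f = 47  ←
err [14+:2] = (word>>14) & 0x3 = 1
type signed 6b, MSB=1: 47 - 64 = -17

-17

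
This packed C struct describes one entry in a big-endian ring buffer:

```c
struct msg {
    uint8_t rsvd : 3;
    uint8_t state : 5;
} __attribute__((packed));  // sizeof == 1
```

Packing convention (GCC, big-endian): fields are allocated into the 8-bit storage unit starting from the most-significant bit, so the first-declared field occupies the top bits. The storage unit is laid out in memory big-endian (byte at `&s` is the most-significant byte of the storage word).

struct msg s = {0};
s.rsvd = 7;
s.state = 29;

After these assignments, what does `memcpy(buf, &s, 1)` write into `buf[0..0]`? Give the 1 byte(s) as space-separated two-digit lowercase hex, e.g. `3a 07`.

[5+:3] rsvd=7 & 0x7 = 0x7; word=0xe0
[0+:5] state=29 & 0x1f = 0x1d; word=0xfd
word = 0xfd → big-endian bytes:
  [0]=0xfd

fd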